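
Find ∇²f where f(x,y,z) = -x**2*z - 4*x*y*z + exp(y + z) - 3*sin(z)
-2*z + 2*exp(y + z) + 3*sin(z)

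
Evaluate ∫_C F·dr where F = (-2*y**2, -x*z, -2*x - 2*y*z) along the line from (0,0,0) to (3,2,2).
-70/3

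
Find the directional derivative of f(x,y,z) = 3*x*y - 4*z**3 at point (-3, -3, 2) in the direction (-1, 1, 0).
0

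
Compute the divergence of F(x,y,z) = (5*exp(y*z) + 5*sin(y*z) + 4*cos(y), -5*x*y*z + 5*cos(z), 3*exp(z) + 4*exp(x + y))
-5*x*z + 3*exp(z)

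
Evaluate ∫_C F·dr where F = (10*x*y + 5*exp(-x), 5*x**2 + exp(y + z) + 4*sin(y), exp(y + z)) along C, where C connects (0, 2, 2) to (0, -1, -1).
-exp(4) - 4*cos(1) + 4*cos(2) + exp(-2)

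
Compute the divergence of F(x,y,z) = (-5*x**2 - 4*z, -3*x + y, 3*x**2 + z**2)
-10*x + 2*z + 1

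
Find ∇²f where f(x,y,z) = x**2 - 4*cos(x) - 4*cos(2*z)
4*cos(x) + 16*cos(2*z) + 2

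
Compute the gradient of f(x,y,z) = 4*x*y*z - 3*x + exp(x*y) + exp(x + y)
(4*y*z + y*exp(x*y) + exp(x + y) - 3, 4*x*z + x*exp(x*y) + exp(x + y), 4*x*y)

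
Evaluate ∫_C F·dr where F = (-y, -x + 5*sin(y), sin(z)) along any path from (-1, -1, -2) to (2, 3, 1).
-5 + cos(2) + 4*cos(1) - 5*cos(3)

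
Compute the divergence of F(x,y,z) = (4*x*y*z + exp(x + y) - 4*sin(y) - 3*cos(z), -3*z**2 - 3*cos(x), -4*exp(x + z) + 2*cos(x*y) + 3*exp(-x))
4*y*z + exp(x + y) - 4*exp(x + z)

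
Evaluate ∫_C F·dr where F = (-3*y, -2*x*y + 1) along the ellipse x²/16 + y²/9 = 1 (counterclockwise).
36*pi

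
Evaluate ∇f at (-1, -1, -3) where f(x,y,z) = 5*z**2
(0, 0, -30)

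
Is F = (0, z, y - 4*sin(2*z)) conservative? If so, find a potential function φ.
Yes, F is conservative. φ = y*z + 2*cos(2*z)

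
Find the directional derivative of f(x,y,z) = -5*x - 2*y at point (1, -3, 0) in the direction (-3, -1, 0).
17*sqrt(10)/10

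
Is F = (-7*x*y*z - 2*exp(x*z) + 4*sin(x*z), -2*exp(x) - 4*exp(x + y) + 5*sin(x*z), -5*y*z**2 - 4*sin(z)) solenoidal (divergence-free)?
No, ∇·F = -17*y*z - 2*z*exp(x*z) + 4*z*cos(x*z) - 4*exp(x + y) - 4*cos(z)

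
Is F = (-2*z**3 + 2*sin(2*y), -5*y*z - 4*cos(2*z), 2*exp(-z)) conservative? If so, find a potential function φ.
No, ∇×F = (5*y - 8*sin(2*z), -6*z**2, -4*cos(2*y)) ≠ 0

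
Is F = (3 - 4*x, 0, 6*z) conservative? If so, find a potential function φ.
Yes, F is conservative. φ = -2*x**2 + 3*x + 3*z**2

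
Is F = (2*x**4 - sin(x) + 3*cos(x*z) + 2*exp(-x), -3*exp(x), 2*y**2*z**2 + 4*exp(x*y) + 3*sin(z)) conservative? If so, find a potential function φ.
No, ∇×F = (4*x*exp(x*y) + 4*y*z**2, -3*x*sin(x*z) - 4*y*exp(x*y), -3*exp(x)) ≠ 0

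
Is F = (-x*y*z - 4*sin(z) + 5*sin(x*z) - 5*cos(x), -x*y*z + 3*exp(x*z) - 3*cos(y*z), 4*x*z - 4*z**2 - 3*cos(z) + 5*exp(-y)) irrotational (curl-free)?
No, ∇×F = (x*y - 3*x*exp(x*z) - 3*y*sin(y*z) - 5*exp(-y), -x*y + 5*x*cos(x*z) - 4*z - 4*cos(z), z*(x - y + 3*exp(x*z)))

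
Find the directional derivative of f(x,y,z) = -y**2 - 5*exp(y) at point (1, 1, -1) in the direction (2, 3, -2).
3*sqrt(17)*(-5*E - 2)/17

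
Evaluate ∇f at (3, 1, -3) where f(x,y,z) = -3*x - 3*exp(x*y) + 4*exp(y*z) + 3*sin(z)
(-3*exp(3) - 3, 3*(-3*exp(6) - 4)*exp(-3), 3*cos(3) + 4*exp(-3))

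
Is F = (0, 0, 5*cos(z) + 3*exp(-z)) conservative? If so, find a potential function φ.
Yes, F is conservative. φ = 5*sin(z) - 3*exp(-z)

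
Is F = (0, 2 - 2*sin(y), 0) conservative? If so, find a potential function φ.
Yes, F is conservative. φ = 2*y + 2*cos(y)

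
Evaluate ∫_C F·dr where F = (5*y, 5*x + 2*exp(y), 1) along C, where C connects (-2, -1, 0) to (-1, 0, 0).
-8 - 2*exp(-1)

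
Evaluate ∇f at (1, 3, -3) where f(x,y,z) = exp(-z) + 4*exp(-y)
(0, -4*exp(-3), -exp(3))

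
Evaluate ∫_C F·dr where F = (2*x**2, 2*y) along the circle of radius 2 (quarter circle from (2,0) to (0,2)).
-4/3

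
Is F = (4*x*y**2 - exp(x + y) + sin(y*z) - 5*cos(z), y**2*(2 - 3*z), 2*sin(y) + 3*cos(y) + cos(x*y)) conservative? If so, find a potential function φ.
No, ∇×F = (-x*sin(x*y) + 3*y**2 - 3*sin(y) + 2*cos(y), y*sin(x*y) + y*cos(y*z) + 5*sin(z), -8*x*y - z*cos(y*z) + exp(x + y)) ≠ 0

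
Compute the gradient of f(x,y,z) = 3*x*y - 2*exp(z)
(3*y, 3*x, -2*exp(z))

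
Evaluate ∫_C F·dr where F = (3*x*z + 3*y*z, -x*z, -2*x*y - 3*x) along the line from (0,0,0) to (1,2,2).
-1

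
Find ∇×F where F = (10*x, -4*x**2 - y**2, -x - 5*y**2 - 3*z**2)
(-10*y, 1, -8*x)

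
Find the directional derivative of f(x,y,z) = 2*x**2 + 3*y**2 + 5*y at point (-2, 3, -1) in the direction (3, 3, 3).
5*sqrt(3)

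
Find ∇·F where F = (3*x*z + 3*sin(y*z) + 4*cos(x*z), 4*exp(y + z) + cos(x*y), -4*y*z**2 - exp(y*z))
-x*sin(x*y) - 8*y*z - y*exp(y*z) - 4*z*sin(x*z) + 3*z + 4*exp(y + z)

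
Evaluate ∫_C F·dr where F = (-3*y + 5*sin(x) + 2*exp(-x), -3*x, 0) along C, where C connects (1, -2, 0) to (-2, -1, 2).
-2*exp(2) - 12 + 2*exp(-1) - 5*cos(2) + 5*cos(1)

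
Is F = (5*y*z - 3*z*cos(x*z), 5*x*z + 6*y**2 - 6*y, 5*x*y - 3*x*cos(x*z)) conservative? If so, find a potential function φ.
Yes, F is conservative. φ = 5*x*y*z + 2*y**3 - 3*y**2 - 3*sin(x*z)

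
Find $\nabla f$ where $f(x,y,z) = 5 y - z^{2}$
(0, 5, -2*z)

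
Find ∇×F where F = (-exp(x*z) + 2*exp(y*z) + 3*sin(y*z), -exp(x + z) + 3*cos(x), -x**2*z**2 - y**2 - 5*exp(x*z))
(-2*y + exp(x + z), 2*x*z**2 - x*exp(x*z) + 2*y*exp(y*z) + 3*y*cos(y*z) + 5*z*exp(x*z), -2*z*exp(y*z) - 3*z*cos(y*z) - exp(x + z) - 3*sin(x))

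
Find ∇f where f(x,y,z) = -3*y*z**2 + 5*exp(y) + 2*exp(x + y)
(2*exp(x + y), -3*z**2 + 5*exp(y) + 2*exp(x + y), -6*y*z)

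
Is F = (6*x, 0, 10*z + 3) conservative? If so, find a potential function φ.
Yes, F is conservative. φ = 3*x**2 + 5*z**2 + 3*z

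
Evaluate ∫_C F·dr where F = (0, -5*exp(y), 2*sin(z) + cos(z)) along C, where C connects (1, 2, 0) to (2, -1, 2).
-5*exp(-1) - 2*cos(2) + sin(2) + 2 + 5*exp(2)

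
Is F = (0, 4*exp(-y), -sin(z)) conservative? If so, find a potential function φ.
Yes, F is conservative. φ = cos(z) - 4*exp(-y)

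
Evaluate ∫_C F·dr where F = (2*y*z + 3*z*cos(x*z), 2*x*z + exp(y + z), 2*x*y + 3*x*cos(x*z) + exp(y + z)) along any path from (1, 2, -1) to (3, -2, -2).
-E + exp(-4) - 3*sin(6) + 3*sin(1) + 28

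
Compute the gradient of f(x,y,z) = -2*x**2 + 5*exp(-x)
(-4*x - 5*exp(-x), 0, 0)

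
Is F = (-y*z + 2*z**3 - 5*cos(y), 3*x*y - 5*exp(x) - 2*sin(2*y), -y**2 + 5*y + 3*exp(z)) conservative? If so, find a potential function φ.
No, ∇×F = (5 - 2*y, -y + 6*z**2, 3*y + z - 5*exp(x) - 5*sin(y)) ≠ 0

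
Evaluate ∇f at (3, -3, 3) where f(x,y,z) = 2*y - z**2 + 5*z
(0, 2, -1)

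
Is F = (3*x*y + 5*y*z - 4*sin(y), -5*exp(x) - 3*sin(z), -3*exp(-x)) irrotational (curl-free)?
No, ∇×F = (3*cos(z), 5*y - 3*exp(-x), -3*x - 5*z - 5*exp(x) + 4*cos(y))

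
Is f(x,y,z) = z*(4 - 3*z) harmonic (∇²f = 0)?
No, ∇²f = -6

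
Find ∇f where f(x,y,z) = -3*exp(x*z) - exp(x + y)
(-3*z*exp(x*z) - exp(x + y), -exp(x + y), -3*x*exp(x*z))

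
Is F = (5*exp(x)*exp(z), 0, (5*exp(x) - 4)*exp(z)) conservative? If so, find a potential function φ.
Yes, F is conservative. φ = (5*exp(x) - 4)*exp(z)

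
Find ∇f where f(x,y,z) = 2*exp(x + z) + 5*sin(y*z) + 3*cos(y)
(2*exp(x + z), 5*z*cos(y*z) - 3*sin(y), 5*y*cos(y*z) + 2*exp(x + z))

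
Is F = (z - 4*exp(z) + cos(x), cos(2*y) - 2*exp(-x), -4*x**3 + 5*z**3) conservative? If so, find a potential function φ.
No, ∇×F = (0, 12*x**2 - 4*exp(z) + 1, 2*exp(-x)) ≠ 0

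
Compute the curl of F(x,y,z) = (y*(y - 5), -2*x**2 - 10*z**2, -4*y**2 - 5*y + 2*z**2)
(-8*y + 20*z - 5, 0, -4*x - 2*y + 5)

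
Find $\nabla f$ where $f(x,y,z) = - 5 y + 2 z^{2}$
(0, -5, 4*z)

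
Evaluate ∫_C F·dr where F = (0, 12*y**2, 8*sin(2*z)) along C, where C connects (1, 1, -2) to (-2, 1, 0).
-4 + 4*cos(4)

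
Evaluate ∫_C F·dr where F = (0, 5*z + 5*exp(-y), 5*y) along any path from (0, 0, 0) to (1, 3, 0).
5 - 5*exp(-3)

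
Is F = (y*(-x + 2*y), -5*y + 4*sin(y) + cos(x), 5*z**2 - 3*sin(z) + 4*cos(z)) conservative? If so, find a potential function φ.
No, ∇×F = (0, 0, x - 4*y - sin(x)) ≠ 0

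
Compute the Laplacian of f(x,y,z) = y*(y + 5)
2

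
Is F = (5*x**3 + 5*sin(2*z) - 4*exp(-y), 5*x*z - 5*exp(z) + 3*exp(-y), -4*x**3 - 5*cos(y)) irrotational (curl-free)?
No, ∇×F = (-5*x + 5*exp(z) + 5*sin(y), 12*x**2 + 10*cos(2*z), 5*z - 4*exp(-y))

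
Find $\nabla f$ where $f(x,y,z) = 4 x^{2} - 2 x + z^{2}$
(8*x - 2, 0, 2*z)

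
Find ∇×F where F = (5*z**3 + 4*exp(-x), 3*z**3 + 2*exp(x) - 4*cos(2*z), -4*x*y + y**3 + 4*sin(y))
(-4*x + 3*y**2 - 9*z**2 - 8*sin(2*z) + 4*cos(y), 4*y + 15*z**2, 2*exp(x))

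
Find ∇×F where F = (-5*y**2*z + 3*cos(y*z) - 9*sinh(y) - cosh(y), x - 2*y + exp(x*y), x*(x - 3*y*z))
(-3*x*z, -2*x - 5*y**2 + 3*y*z - 3*y*sin(y*z), 10*y*z + y*exp(x*y) + 3*z*sin(y*z) + sinh(y) + 9*cosh(y) + 1)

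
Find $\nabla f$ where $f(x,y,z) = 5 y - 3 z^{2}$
(0, 5, -6*z)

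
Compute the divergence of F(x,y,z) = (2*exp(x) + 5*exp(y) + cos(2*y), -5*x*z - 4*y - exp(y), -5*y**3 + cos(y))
2*exp(x) - exp(y) - 4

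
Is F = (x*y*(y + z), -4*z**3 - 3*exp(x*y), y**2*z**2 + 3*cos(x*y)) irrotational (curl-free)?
No, ∇×F = (-3*x*sin(x*y) + 2*y*z**2 + 12*z**2, y*(x + 3*sin(x*y)), -x*y - x*(y + z) - 3*y*exp(x*y))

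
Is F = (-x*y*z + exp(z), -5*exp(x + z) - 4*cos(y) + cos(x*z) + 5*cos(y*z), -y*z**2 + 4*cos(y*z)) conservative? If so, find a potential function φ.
No, ∇×F = (x*sin(x*z) + 5*y*sin(y*z) - z**2 - 4*z*sin(y*z) + 5*exp(x + z), -x*y + exp(z), x*z - z*sin(x*z) - 5*exp(x + z)) ≠ 0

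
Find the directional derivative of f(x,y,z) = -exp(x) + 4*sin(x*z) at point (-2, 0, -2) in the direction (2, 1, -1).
-sqrt(6)*(4*exp(2)*cos(4) + 1)*exp(-2)/3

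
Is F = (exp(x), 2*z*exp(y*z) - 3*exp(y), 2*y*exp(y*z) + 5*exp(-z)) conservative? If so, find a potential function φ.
Yes, F is conservative. φ = exp(x) - 3*exp(y) + 2*exp(y*z) - 5*exp(-z)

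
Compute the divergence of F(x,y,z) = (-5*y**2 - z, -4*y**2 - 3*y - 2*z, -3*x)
-8*y - 3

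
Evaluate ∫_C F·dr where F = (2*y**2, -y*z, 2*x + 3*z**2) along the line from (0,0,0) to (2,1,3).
100/3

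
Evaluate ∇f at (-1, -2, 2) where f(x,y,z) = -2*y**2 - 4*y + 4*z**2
(0, 4, 16)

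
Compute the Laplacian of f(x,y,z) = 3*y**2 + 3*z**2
12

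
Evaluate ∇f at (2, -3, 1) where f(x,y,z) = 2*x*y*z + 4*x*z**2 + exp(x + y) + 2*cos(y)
(-2 + exp(-1), 2*sin(3) + exp(-1) + 4, 4)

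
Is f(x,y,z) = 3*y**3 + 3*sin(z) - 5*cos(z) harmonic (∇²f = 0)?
No, ∇²f = 18*y - 3*sin(z) + 5*cos(z)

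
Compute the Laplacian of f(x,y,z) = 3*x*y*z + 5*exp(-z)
5*exp(-z)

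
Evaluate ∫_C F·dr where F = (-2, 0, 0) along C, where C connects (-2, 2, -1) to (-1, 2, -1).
-2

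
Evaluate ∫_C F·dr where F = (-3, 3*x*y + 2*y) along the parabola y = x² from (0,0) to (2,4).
242/5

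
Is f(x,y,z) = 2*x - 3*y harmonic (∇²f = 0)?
Yes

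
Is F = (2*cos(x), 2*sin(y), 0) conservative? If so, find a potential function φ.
Yes, F is conservative. φ = 2*sin(x) - 2*cos(y)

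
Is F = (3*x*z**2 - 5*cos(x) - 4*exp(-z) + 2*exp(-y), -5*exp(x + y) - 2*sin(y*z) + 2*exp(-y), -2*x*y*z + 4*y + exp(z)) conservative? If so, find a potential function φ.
No, ∇×F = (-2*x*z + 2*y*cos(y*z) + 4, 6*x*z + 2*y*z + 4*exp(-z), (2 - 5*exp(x + 2*y))*exp(-y)) ≠ 0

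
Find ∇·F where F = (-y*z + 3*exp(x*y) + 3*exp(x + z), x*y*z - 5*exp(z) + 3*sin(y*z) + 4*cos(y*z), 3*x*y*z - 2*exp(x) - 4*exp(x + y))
3*x*y + x*z + 3*y*exp(x*y) - 4*z*sin(y*z) + 3*z*cos(y*z) + 3*exp(x + z)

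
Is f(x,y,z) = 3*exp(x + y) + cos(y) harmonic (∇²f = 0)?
No, ∇²f = 6*exp(x + y) - cos(y)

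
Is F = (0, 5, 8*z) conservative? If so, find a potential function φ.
Yes, F is conservative. φ = 5*y + 4*z**2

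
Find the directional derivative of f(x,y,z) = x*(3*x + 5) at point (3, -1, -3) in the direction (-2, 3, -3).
-23*sqrt(22)/11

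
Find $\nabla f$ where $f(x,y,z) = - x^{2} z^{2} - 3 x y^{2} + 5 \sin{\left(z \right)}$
(-2*x*z**2 - 3*y**2, -6*x*y, -2*x**2*z + 5*cos(z))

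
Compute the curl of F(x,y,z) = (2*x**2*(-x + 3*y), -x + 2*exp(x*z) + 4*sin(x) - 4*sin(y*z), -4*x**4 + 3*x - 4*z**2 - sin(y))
(-2*x*exp(x*z) + 4*y*cos(y*z) - cos(y), 16*x**3 - 3, -6*x**2 + 2*z*exp(x*z) + 4*cos(x) - 1)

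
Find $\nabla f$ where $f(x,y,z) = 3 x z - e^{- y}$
(3*z, exp(-y), 3*x)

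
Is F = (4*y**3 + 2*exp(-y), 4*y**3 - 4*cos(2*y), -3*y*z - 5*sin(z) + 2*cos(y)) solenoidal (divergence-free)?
No, ∇·F = 12*y**2 - 3*y + 8*sin(2*y) - 5*cos(z)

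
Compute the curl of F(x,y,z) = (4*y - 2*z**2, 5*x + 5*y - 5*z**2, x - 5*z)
(10*z, -4*z - 1, 1)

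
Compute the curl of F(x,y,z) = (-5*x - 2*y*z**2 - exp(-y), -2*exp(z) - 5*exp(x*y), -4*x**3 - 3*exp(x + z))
(2*exp(z), 12*x**2 - 4*y*z + 3*exp(x + z), -5*y*exp(x*y) + 2*z**2 - exp(-y))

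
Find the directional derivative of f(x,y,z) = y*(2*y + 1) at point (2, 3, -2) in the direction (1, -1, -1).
-13*sqrt(3)/3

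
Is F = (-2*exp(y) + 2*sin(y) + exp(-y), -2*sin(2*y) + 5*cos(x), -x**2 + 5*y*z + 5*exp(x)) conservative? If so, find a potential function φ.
No, ∇×F = (5*z, 2*x - 5*exp(x), 2*exp(y) - 5*sin(x) - 2*cos(y) + exp(-y)) ≠ 0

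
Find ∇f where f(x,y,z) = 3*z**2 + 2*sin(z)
(0, 0, 6*z + 2*cos(z))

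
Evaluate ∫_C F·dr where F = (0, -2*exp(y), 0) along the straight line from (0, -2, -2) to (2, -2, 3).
0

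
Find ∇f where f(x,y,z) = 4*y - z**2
(0, 4, -2*z)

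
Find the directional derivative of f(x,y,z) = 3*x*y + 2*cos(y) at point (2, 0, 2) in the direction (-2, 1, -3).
3*sqrt(14)/7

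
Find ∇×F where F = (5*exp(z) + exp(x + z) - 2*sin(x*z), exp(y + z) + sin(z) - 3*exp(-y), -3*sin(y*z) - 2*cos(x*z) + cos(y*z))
(-z*sin(y*z) - 3*z*cos(y*z) - exp(y + z) - cos(z), -2*x*cos(x*z) - 2*z*sin(x*z) + 5*exp(z) + exp(x + z), 0)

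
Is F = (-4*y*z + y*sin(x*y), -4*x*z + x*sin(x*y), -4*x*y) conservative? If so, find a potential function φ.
Yes, F is conservative. φ = -4*x*y*z - cos(x*y)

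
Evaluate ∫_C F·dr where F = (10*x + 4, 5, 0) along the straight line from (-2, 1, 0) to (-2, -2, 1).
-15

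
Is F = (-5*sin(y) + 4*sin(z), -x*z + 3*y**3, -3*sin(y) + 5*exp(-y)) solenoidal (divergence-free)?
No, ∇·F = 9*y**2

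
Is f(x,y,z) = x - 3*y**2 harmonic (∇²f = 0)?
No, ∇²f = -6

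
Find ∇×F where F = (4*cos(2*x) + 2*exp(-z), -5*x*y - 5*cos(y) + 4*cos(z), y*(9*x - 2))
(9*x + 4*sin(z) - 2, -9*y - 2*exp(-z), -5*y)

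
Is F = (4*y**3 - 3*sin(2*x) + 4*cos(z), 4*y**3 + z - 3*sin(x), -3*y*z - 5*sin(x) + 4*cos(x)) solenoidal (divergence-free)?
No, ∇·F = 12*y**2 - 3*y - 6*cos(2*x)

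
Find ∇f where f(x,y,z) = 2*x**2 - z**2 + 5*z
(4*x, 0, 5 - 2*z)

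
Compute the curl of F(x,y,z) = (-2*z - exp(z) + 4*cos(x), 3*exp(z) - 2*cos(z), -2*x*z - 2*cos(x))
(-3*exp(z) - 2*sin(z), 2*z - exp(z) - 2*sin(x) - 2, 0)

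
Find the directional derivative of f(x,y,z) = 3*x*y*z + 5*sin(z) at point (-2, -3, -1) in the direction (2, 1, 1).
sqrt(6)*(5*cos(1) + 42)/6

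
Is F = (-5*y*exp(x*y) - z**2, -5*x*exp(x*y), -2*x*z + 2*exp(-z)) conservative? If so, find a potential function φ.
Yes, F is conservative. φ = -x*z**2 - 5*exp(x*y) - 2*exp(-z)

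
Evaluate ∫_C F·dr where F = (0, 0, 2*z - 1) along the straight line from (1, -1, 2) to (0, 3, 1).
-2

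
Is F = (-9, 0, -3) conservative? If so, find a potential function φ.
Yes, F is conservative. φ = -9*x - 3*z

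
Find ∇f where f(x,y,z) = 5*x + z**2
(5, 0, 2*z)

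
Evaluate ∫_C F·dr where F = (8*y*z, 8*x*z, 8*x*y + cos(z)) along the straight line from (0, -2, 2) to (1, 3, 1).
-sin(2) + sin(1) + 24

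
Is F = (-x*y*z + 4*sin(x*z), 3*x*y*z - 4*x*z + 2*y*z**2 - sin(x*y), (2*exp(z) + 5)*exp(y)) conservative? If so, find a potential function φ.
No, ∇×F = (-3*x*y + 4*x - 4*y*z + (2*exp(z) + 5)*exp(y), x*(-y + 4*cos(x*z)), x*z + 3*y*z - y*cos(x*y) - 4*z) ≠ 0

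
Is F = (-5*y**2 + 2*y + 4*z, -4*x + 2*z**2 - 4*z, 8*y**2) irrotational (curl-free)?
No, ∇×F = (16*y - 4*z + 4, 4, 10*y - 6)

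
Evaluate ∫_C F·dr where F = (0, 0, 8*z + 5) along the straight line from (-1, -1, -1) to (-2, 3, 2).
27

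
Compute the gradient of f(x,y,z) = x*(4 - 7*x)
(4 - 14*x, 0, 0)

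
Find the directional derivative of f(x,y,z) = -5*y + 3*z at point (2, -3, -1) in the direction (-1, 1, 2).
sqrt(6)/6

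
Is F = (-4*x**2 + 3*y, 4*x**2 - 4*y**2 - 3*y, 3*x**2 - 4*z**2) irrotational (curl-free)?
No, ∇×F = (0, -6*x, 8*x - 3)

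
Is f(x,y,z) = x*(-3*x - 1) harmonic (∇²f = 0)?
No, ∇²f = -6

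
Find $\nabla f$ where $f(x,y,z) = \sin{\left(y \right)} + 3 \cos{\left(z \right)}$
(0, cos(y), -3*sin(z))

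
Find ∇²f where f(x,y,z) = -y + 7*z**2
14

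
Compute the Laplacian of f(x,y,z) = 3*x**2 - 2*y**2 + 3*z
2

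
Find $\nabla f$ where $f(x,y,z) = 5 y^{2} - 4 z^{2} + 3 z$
(0, 10*y, 3 - 8*z)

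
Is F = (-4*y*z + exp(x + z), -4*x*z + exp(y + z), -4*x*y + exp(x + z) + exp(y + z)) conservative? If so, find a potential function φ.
Yes, F is conservative. φ = -4*x*y*z + exp(x + z) + exp(y + z)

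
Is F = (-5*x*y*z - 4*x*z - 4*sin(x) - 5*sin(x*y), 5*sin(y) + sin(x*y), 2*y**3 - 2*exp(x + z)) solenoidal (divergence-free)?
No, ∇·F = x*cos(x*y) - 5*y*z - 5*y*cos(x*y) - 4*z - 2*exp(x + z) - 4*cos(x) + 5*cos(y)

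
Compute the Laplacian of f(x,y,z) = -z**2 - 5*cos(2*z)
20*cos(2*z) - 2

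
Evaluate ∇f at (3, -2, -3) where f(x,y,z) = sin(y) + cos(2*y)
(0, 2*sin(4) + cos(2), 0)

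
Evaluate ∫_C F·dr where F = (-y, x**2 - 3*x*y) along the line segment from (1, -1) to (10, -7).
-663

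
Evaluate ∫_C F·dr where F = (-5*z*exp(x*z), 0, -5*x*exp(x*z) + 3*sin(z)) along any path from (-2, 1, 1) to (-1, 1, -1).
5*(1 - exp(3))*exp(-2)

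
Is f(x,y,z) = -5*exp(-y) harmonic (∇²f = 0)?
No, ∇²f = -5*exp(-y)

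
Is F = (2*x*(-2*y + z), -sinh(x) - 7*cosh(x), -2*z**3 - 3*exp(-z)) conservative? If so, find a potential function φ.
No, ∇×F = (0, 2*x, 4*x - 7*sinh(x) - cosh(x)) ≠ 0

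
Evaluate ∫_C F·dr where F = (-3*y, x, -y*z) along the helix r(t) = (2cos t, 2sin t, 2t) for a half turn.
0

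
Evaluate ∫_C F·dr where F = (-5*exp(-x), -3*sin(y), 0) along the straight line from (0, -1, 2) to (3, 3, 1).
-5 + 3*cos(3) - 3*cos(1) + 5*exp(-3)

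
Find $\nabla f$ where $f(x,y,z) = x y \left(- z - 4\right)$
(-y*(z + 4), -x*(z + 4), -x*y)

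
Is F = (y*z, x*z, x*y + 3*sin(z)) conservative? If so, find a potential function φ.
Yes, F is conservative. φ = x*y*z - 3*cos(z)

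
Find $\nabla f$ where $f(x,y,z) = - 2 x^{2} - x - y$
(-4*x - 1, -1, 0)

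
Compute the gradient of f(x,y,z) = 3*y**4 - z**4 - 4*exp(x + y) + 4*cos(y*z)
(-4*exp(x + y), 12*y**3 - 4*z*sin(y*z) - 4*exp(x + y), -4*y*sin(y*z) - 4*z**3)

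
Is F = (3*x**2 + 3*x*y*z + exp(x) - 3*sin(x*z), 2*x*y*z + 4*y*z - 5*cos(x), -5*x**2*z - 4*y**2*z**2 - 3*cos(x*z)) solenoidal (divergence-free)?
No, ∇·F = -5*x**2 + 2*x*z + 3*x*sin(x*z) + 6*x - 8*y**2*z + 3*y*z - 3*z*cos(x*z) + 4*z + exp(x)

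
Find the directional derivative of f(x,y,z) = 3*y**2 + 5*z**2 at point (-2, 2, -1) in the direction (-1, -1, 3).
-42*sqrt(11)/11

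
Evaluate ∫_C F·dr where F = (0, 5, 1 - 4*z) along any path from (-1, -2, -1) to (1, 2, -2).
13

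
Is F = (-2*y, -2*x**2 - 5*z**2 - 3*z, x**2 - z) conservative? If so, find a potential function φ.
No, ∇×F = (10*z + 3, -2*x, 2 - 4*x) ≠ 0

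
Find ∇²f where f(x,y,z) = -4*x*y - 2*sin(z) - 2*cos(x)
2*sin(z) + 2*cos(x)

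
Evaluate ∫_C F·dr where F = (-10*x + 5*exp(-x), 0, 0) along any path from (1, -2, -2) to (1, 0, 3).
0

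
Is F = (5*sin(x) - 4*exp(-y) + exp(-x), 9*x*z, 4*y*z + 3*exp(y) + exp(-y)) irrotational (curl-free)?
No, ∇×F = (-9*x + 4*z + 3*exp(y) - exp(-y), 0, 9*z - 4*exp(-y))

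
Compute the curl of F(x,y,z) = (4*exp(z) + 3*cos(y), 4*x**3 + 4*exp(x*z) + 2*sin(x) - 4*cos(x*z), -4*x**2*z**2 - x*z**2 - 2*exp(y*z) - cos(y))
(-4*x*exp(x*z) - 4*x*sin(x*z) - 2*z*exp(y*z) + sin(y), 8*x*z**2 + z**2 + 4*exp(z), 12*x**2 + 4*z*exp(x*z) + 4*z*sin(x*z) + 3*sin(y) + 2*cos(x))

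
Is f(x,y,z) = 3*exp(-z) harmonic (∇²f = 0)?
No, ∇²f = 3*exp(-z)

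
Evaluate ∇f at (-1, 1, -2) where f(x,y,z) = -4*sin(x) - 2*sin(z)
(-4*cos(1), 0, -2*cos(2))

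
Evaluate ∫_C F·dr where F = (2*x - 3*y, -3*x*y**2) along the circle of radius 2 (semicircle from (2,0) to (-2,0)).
0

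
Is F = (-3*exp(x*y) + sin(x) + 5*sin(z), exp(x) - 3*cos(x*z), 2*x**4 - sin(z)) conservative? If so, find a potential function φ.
No, ∇×F = (-3*x*sin(x*z), -8*x**3 + 5*cos(z), 3*x*exp(x*y) + 3*z*sin(x*z) + exp(x)) ≠ 0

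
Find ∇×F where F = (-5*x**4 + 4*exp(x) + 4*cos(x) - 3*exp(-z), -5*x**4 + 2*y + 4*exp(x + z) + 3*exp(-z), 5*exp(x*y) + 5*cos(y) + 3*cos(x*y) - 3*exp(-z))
(5*x*exp(x*y) - 3*x*sin(x*y) - 4*exp(x + z) - 5*sin(y) + 3*exp(-z), -5*y*exp(x*y) + 3*y*sin(x*y) + 3*exp(-z), -20*x**3 + 4*exp(x + z))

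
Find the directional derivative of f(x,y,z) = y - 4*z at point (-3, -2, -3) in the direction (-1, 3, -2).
11*sqrt(14)/14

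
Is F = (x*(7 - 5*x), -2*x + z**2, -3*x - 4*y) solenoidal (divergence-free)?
No, ∇·F = 7 - 10*x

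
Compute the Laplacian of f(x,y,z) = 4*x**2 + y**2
10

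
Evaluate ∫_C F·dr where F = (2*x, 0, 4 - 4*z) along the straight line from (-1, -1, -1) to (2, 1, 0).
9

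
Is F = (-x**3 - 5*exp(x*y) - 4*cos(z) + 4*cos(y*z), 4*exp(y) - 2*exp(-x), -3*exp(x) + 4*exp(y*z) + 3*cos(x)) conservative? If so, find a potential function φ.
No, ∇×F = (4*z*exp(y*z), -4*y*sin(y*z) + 3*exp(x) + 3*sin(x) + 4*sin(z), 5*x*exp(x*y) + 4*z*sin(y*z) + 2*exp(-x)) ≠ 0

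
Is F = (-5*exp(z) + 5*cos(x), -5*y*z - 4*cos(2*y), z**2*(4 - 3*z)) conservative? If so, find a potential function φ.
No, ∇×F = (5*y, -5*exp(z), 0) ≠ 0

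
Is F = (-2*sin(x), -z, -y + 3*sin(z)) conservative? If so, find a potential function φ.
Yes, F is conservative. φ = -y*z + 2*cos(x) - 3*cos(z)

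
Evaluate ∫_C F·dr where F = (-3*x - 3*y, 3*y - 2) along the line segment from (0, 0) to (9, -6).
51/2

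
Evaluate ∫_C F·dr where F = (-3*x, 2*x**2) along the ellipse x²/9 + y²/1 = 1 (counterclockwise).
0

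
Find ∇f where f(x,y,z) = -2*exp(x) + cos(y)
(-2*exp(x), -sin(y), 0)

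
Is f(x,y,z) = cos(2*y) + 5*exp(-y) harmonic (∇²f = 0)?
No, ∇²f = -4*cos(2*y) + 5*exp(-y)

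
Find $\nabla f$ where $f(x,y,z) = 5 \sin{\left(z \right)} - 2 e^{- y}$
(0, 2*exp(-y), 5*cos(z))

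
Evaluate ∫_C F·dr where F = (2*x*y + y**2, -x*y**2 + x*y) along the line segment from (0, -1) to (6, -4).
93/2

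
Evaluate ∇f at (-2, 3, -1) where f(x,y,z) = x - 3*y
(1, -3, 0)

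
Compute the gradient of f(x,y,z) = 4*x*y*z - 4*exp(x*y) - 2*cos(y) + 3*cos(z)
(4*y*(z - exp(x*y)), 4*x*z - 4*x*exp(x*y) + 2*sin(y), 4*x*y - 3*sin(z))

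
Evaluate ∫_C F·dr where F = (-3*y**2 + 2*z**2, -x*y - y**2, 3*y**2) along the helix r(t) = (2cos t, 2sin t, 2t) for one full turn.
8*pi*(3 + 8*pi)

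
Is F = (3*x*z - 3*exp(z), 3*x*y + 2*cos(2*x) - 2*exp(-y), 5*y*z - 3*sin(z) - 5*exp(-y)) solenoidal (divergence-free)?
No, ∇·F = 3*x + 5*y + 3*z - 3*cos(z) + 2*exp(-y)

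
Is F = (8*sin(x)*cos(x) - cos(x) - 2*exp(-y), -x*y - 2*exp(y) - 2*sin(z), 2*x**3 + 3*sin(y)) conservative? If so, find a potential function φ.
No, ∇×F = (3*cos(y) + 2*cos(z), -6*x**2, -y - 2*exp(-y)) ≠ 0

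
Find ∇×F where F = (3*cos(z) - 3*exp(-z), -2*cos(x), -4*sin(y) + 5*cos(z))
(-4*cos(y), -3*sin(z) + 3*exp(-z), 2*sin(x))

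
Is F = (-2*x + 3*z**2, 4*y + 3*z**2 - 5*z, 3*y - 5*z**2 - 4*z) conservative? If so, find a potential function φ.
No, ∇×F = (8 - 6*z, 6*z, 0) ≠ 0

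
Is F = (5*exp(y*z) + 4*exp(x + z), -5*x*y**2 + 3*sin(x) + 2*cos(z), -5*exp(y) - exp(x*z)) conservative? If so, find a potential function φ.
No, ∇×F = (-5*exp(y) + 2*sin(z), 5*y*exp(y*z) + z*exp(x*z) + 4*exp(x + z), -5*y**2 - 5*z*exp(y*z) + 3*cos(x)) ≠ 0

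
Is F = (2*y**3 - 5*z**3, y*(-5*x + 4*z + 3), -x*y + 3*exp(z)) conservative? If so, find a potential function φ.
No, ∇×F = (-x - 4*y, y - 15*z**2, y*(-6*y - 5)) ≠ 0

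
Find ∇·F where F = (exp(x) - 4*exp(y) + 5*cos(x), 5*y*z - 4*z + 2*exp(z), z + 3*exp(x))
5*z + exp(x) - 5*sin(x) + 1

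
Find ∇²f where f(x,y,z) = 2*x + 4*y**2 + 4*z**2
16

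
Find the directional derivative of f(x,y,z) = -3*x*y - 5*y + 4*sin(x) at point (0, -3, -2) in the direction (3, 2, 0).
29*sqrt(13)/13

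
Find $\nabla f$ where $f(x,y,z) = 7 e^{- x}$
(-7*exp(-x), 0, 0)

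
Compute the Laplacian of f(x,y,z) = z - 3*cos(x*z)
3*(x**2 + z**2)*cos(x*z)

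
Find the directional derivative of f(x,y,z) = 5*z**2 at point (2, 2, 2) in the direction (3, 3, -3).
-20*sqrt(3)/3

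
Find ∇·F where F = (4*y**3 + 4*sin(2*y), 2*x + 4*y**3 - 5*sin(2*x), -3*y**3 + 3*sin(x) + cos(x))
12*y**2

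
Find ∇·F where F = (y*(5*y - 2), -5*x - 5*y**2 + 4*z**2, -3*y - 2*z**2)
-10*y - 4*z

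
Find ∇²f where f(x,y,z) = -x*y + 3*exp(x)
3*exp(x)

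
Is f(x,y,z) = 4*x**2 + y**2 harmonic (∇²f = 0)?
No, ∇²f = 10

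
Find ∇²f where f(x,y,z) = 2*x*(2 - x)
-4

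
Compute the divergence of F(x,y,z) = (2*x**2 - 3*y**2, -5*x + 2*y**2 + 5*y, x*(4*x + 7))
4*x + 4*y + 5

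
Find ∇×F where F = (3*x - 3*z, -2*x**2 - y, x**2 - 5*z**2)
(0, -2*x - 3, -4*x)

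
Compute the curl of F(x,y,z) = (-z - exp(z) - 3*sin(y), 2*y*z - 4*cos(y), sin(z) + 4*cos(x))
(-2*y, -exp(z) + 4*sin(x) - 1, 3*cos(y))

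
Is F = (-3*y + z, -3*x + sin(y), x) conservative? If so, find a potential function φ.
Yes, F is conservative. φ = -3*x*y + x*z - cos(y)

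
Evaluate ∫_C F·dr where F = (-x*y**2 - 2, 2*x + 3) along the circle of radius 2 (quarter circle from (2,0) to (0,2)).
2*pi + 14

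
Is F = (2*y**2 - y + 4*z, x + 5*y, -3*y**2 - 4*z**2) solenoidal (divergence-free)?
No, ∇·F = 5 - 8*z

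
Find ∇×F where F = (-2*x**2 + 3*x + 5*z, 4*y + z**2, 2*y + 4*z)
(2 - 2*z, 5, 0)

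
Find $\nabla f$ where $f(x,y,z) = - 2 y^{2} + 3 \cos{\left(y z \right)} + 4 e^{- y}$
(0, -4*y - 3*z*sin(y*z) - 4*exp(-y), -3*y*sin(y*z))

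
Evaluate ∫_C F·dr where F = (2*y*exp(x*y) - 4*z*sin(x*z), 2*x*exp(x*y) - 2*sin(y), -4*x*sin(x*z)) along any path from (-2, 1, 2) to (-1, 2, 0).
-2*cos(1) + 2*cos(2) - 4*cos(4) + 4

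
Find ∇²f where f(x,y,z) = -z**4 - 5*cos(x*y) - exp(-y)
5*x**2*cos(x*y) + 5*y**2*cos(x*y) - 12*z**2 - exp(-y)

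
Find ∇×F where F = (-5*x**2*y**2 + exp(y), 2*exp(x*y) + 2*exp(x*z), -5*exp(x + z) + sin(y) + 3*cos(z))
(-2*x*exp(x*z) + cos(y), 5*exp(x + z), 10*x**2*y + 2*y*exp(x*y) + 2*z*exp(x*z) - exp(y))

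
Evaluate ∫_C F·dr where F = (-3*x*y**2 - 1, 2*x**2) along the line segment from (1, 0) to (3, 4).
-142/3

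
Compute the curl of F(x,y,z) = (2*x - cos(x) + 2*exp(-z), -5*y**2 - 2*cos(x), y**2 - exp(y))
(2*y - exp(y), -2*exp(-z), 2*sin(x))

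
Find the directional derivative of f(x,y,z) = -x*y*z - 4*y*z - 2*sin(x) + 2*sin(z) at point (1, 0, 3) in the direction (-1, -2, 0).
2*sqrt(5)*(cos(1) + 15)/5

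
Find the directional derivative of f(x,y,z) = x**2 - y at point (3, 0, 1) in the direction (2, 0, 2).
3*sqrt(2)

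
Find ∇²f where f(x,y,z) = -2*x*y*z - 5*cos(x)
5*cos(x)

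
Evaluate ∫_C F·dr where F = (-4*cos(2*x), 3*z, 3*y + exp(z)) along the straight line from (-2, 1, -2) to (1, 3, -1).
-3 - 2*sin(2) - exp(-2) + exp(-1) - 2*sin(4)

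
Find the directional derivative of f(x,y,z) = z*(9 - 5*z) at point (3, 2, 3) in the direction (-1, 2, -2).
14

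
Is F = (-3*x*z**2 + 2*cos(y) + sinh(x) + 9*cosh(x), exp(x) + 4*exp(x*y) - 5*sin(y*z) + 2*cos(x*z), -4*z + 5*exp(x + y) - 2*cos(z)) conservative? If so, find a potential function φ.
No, ∇×F = (2*x*sin(x*z) + 5*y*cos(y*z) + 5*exp(x + y), -6*x*z - 5*exp(x + y), 4*y*exp(x*y) - 2*z*sin(x*z) + exp(x) + 2*sin(y)) ≠ 0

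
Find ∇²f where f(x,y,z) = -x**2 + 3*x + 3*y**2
4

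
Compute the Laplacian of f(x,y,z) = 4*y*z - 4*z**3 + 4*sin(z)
-24*z - 4*sin(z)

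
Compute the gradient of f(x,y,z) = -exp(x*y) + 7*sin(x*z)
(-y*exp(x*y) + 7*z*cos(x*z), -x*exp(x*y), 7*x*cos(x*z))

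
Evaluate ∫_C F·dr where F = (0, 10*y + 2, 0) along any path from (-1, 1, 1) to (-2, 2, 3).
17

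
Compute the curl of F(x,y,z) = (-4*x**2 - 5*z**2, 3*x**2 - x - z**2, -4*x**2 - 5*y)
(2*z - 5, 8*x - 10*z, 6*x - 1)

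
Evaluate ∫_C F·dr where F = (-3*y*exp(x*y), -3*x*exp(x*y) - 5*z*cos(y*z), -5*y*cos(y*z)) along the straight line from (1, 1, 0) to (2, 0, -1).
-3 + 3*E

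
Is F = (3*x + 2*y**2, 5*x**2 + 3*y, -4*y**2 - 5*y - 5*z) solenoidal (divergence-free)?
No, ∇·F = 1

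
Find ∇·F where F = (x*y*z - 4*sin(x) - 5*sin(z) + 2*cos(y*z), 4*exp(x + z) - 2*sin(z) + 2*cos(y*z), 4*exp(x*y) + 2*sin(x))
y*z - 2*z*sin(y*z) - 4*cos(x)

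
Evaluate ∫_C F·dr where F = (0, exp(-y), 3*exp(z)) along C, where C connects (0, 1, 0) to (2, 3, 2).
-3 - exp(-3) + exp(-1) + 3*exp(2)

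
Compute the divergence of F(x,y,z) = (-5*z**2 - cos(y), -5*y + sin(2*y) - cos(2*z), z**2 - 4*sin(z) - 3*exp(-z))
2*z + 2*cos(2*y) - 4*cos(z) - 5 + 3*exp(-z)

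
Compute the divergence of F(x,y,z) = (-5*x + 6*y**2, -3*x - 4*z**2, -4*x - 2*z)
-7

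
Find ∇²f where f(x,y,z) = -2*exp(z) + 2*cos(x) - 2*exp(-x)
-2*exp(z) - 2*cos(x) - 2*exp(-x)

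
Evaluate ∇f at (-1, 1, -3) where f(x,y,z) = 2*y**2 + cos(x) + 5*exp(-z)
(sin(1), 4, -5*exp(3))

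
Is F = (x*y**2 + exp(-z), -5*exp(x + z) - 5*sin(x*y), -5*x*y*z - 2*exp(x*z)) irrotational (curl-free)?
No, ∇×F = (-5*x*z + 5*exp(x + z), 5*y*z + 2*z*exp(x*z) - exp(-z), -2*x*y - 5*y*cos(x*y) - 5*exp(x + z))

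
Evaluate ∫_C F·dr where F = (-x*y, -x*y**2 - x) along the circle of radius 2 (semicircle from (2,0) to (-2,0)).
-4*pi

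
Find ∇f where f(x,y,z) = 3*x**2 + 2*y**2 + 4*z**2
(6*x, 4*y, 8*z)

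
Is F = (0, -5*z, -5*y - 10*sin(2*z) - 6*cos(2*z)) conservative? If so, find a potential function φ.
Yes, F is conservative. φ = -5*y*z - 3*sin(2*z) + 5*cos(2*z)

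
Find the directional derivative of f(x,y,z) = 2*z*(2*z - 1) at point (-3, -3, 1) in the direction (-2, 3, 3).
9*sqrt(22)/11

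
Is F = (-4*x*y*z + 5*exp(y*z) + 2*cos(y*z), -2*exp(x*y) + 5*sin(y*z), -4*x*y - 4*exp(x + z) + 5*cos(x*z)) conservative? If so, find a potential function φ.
No, ∇×F = (-4*x - 5*y*cos(y*z), -4*x*y + 5*y*exp(y*z) - 2*y*sin(y*z) + 4*y + 5*z*sin(x*z) + 4*exp(x + z), 4*x*z - 2*y*exp(x*y) - 5*z*exp(y*z) + 2*z*sin(y*z)) ≠ 0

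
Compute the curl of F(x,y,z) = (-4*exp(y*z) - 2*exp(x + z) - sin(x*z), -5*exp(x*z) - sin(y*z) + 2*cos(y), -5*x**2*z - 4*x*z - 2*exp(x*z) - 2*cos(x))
(5*x*exp(x*z) + y*cos(y*z), 10*x*z - x*cos(x*z) - 4*y*exp(y*z) + 2*z*exp(x*z) + 4*z - 2*exp(x + z) - 2*sin(x), z*(-5*exp(x*z) + 4*exp(y*z)))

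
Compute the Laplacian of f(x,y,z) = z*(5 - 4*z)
-8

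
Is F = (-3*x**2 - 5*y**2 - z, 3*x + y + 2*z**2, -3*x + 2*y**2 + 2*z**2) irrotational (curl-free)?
No, ∇×F = (4*y - 4*z, 2, 10*y + 3)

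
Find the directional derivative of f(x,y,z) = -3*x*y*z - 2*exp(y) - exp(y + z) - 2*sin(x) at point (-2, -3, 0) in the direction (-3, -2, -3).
3*sqrt(22)*(2*exp(3)*cos(2) + 3 + 18*exp(3))*exp(-3)/22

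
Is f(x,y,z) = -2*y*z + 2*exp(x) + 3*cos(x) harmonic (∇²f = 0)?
No, ∇²f = 2*exp(x) - 3*cos(x)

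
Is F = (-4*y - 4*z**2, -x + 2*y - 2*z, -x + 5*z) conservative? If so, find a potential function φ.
No, ∇×F = (2, 1 - 8*z, 3) ≠ 0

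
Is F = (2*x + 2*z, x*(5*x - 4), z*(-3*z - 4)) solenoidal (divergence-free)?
No, ∇·F = -6*z - 2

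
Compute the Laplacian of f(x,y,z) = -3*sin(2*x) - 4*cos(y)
12*sin(2*x) + 4*cos(y)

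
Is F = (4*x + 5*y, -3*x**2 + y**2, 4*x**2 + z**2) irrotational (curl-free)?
No, ∇×F = (0, -8*x, -6*x - 5)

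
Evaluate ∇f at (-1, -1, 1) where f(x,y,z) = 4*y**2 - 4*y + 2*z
(0, -12, 2)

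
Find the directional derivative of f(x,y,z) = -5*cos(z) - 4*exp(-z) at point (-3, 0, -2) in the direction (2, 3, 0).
0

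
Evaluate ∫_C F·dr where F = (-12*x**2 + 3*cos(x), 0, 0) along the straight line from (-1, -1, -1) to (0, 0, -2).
-4 + 3*sin(1)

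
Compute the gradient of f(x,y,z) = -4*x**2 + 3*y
(-8*x, 3, 0)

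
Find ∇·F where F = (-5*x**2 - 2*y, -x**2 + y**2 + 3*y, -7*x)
-10*x + 2*y + 3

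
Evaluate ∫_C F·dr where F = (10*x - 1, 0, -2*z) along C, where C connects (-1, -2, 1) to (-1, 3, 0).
1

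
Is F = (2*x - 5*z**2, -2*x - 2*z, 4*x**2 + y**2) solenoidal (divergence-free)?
No, ∇·F = 2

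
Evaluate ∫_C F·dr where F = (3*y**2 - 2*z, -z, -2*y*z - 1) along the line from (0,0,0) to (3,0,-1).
4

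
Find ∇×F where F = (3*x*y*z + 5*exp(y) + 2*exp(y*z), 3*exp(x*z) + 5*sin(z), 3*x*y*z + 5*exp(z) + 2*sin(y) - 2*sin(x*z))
(3*x*z - 3*x*exp(x*z) + 2*cos(y) - 5*cos(z), 3*x*y - 3*y*z + 2*y*exp(y*z) + 2*z*cos(x*z), -3*x*z + 3*z*exp(x*z) - 2*z*exp(y*z) - 5*exp(y))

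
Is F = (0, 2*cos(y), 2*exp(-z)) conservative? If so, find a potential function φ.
Yes, F is conservative. φ = 2*sin(y) - 2*exp(-z)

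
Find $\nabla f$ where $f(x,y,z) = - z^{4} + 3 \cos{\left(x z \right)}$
(-3*z*sin(x*z), 0, -3*x*sin(x*z) - 4*z**3)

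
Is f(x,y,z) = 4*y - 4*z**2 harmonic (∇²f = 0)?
No, ∇²f = -8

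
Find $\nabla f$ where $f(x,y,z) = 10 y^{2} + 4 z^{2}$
(0, 20*y, 8*z)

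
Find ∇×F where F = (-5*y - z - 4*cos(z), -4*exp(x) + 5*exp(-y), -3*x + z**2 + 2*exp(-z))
(0, 4*sin(z) + 2, 5 - 4*exp(x))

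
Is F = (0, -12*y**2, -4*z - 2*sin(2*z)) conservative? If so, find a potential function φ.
Yes, F is conservative. φ = -4*y**3 - 2*z**2 + cos(2*z)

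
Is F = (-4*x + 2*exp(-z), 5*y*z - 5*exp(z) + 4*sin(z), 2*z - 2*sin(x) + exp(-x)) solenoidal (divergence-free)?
No, ∇·F = 5*z - 2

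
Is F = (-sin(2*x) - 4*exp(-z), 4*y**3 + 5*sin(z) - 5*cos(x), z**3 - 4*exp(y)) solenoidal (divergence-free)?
No, ∇·F = 12*y**2 + 3*z**2 - 2*cos(2*x)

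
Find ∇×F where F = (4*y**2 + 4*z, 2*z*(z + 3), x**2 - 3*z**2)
(-4*z - 6, 4 - 2*x, -8*y)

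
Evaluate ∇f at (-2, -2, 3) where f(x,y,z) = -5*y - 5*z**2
(0, -5, -30)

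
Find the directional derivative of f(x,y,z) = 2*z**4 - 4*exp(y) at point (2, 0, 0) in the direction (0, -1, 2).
4*sqrt(5)/5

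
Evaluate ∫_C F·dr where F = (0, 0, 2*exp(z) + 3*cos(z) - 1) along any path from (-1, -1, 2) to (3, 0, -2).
-4*sinh(2) - 6*sin(2) + 4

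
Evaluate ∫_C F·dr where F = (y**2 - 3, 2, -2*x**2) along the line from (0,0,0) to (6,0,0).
-18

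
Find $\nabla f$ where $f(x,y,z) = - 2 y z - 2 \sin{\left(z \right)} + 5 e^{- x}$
(-5*exp(-x), -2*z, -2*y - 2*cos(z))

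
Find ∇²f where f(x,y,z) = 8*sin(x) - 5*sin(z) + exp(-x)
-8*sin(x) + 5*sin(z) + exp(-x)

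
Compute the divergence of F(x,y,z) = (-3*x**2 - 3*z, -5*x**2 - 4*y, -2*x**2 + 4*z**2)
-6*x + 8*z - 4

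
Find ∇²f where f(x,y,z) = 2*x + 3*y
0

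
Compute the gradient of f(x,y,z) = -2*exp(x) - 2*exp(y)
(-2*exp(x), -2*exp(y), 0)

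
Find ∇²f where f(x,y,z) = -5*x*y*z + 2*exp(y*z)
2*(y**2 + z**2)*exp(y*z)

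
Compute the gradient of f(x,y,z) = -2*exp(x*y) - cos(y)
(-2*y*exp(x*y), -2*x*exp(x*y) + sin(y), 0)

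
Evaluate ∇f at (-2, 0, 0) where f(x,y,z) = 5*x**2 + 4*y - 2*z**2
(-20, 4, 0)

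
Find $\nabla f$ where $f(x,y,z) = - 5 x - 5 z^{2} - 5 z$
(-5, 0, -10*z - 5)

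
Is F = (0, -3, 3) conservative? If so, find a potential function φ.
Yes, F is conservative. φ = -3*y + 3*z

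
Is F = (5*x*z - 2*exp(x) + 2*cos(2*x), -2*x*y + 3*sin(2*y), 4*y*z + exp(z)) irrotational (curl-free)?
No, ∇×F = (4*z, 5*x, -2*y)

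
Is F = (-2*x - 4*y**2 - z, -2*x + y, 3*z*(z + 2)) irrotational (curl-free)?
No, ∇×F = (0, -1, 8*y - 2)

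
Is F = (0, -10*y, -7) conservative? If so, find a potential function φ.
Yes, F is conservative. φ = -5*y**2 - 7*z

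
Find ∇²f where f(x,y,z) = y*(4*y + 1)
8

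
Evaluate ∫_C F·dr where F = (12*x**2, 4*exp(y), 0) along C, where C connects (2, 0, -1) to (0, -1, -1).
-36 + 4*exp(-1)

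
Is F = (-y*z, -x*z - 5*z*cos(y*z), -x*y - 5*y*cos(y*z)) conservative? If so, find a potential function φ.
Yes, F is conservative. φ = -x*y*z - 5*sin(y*z)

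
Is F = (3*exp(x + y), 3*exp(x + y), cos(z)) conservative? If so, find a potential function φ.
Yes, F is conservative. φ = 3*exp(x + y) + sin(z)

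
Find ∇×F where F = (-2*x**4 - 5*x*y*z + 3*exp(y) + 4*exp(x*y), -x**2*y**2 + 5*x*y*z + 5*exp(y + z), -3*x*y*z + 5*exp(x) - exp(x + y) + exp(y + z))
(-5*x*y - 3*x*z - exp(x + y) - 4*exp(y + z), -5*x*y + 3*y*z - 5*exp(x) + exp(x + y), -2*x*y**2 + 5*x*z - 4*x*exp(x*y) + 5*y*z - 3*exp(y))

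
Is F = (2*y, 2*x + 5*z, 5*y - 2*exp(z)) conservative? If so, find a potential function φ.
Yes, F is conservative. φ = 2*x*y + 5*y*z - 2*exp(z)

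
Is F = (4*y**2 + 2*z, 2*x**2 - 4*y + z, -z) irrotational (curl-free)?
No, ∇×F = (-1, 2, 4*x - 8*y)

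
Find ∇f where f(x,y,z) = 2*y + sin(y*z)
(0, z*cos(y*z) + 2, y*cos(y*z))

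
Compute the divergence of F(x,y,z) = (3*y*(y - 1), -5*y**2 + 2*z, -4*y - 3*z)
-10*y - 3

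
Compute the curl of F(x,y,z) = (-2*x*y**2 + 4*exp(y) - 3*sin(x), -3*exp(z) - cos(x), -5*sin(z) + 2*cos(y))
(3*exp(z) - 2*sin(y), 0, 4*x*y - 4*exp(y) + sin(x))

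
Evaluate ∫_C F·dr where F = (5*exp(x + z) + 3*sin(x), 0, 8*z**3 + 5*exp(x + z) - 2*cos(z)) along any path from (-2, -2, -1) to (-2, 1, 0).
-2 - 2*sin(1) - 5*exp(-3) + 5*exp(-2)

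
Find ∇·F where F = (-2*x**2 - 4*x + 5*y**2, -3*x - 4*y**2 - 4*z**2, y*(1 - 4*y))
-4*x - 8*y - 4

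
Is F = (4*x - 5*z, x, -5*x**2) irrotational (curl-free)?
No, ∇×F = (0, 10*x - 5, 1)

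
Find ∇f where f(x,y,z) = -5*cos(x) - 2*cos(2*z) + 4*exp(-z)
(5*sin(x), 0, 4*sin(2*z) - 4*exp(-z))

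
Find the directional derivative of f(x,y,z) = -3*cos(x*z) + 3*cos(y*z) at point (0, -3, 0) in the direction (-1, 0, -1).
0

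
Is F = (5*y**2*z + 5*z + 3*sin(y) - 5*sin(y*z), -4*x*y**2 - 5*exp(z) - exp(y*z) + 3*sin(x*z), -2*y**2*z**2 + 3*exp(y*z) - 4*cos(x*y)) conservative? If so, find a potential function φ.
No, ∇×F = (4*x*sin(x*y) - 3*x*cos(x*z) - 4*y*z**2 + y*exp(y*z) + 3*z*exp(y*z) + 5*exp(z), 5*y**2 - 4*y*sin(x*y) - 5*y*cos(y*z) + 5, -4*y**2 - 10*y*z + 3*z*cos(x*z) + 5*z*cos(y*z) - 3*cos(y)) ≠ 0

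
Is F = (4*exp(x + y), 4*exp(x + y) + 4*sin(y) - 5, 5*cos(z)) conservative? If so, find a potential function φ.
Yes, F is conservative. φ = -5*y + 4*exp(x + y) + 5*sin(z) - 4*cos(y)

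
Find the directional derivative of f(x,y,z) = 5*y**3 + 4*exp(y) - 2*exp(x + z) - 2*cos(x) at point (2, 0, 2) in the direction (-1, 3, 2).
sqrt(14)*(-exp(4) - sin(2) + 6)/7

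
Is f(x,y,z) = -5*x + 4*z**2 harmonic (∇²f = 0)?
No, ∇²f = 8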